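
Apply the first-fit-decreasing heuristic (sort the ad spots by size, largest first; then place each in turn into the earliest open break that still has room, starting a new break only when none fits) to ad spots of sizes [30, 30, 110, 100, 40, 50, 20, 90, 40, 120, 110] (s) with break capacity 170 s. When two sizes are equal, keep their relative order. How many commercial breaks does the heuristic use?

Sorted descending: 120, 110, 110, 100, 90, 50, 40, 40, 30, 30, 20.
  120 → break 1 (new)  [load 120/170]
  110 → break 2 (new)  [load 110/170]
  110 → break 3 (new)  [load 110/170]
  100 → break 4 (new)  [load 100/170]
  90 → break 5 (new)  [load 90/170]
  50 → break 1  [load 170/170]
  40 → break 2  [load 150/170]
  40 → break 3  [load 150/170]
  30 → break 4  [load 130/170]
  30 → break 4  [load 160/170]
  20 → break 2  [load 170/170]
5 commercial breaks opened.

5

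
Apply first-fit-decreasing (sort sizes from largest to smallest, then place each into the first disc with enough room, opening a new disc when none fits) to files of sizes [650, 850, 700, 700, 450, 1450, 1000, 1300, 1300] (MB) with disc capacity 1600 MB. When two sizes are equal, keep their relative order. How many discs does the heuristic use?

Sorted descending: 1450, 1300, 1300, 1000, 850, 700, 700, 650, 450.
  1450 → disc 1 (new)  [load 1450/1600]
  1300 → disc 2 (new)  [load 1300/1600]
  1300 → disc 3 (new)  [load 1300/1600]
  1000 → disc 4 (new)  [load 1000/1600]
  850 → disc 5 (new)  [load 850/1600]
  700 → disc 5  [load 1550/1600]
  700 → disc 6 (new)  [load 700/1600]
  650 → disc 6  [load 1350/1600]
  450 → disc 4  [load 1450/1600]
6 discs opened.

6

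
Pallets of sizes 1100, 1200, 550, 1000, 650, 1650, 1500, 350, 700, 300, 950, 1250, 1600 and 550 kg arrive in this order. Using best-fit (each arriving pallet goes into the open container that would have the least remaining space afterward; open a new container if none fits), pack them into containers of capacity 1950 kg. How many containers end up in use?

  1100 → container 1 (new)  [load 1100/1950]
  1200 → container 2 (new)  [load 1200/1950]
  550 → container 2  [load 1750/1950]
  1000 → container 3 (new)  [load 1000/1950]
  650 → container 1  [load 1750/1950]
  1650 → container 4 (new)  [load 1650/1950]
  1500 → container 5 (new)  [load 1500/1950]
  350 → container 5  [load 1850/1950]
  700 → container 3  [load 1700/1950]
  300 → container 4  [load 1950/1950]
  950 → container 6 (new)  [load 950/1950]
  1250 → container 7 (new)  [load 1250/1950]
  1600 → container 8 (new)  [load 1600/1950]
  550 → container 7  [load 1800/1950]
8 containers opened.

8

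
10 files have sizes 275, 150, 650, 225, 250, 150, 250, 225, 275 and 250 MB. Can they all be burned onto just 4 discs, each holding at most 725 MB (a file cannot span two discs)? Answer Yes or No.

A valid assignment using 4 discs:
  disc 1: 650 = 650
  disc 2: 275 + 275 + 150 = 700
  disc 3: 250 + 250 + 225 = 725
  disc 4: 250 + 225 + 150 = 625
Every load is within 725 MB, so 4 discs suffice.

Yes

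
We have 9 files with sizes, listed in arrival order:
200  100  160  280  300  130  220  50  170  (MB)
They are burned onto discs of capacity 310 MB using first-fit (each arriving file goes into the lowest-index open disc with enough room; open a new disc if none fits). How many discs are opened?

  200 → disc 1 (new)  [load 200/310]
  100 → disc 1  [load 300/310]
  160 → disc 2 (new)  [load 160/310]
  280 → disc 3 (new)  [load 280/310]
  300 → disc 4 (new)  [load 300/310]
  130 → disc 2  [load 290/310]
  220 → disc 5 (new)  [load 220/310]
  50 → disc 5  [load 270/310]
  170 → disc 6 (new)  [load 170/310]
6 discs opened.

6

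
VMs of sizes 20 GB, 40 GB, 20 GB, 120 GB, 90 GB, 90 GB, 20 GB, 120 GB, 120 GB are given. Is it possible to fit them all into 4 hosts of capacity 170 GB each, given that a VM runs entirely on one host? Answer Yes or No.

No

Total = 640 GB; ⌈640/170⌉ = 4.
5 VMs each exceed half the capacity and cannot share a host, forcing at least 5 hosts.
At least 5 hosts are required, but only 4 are allowed.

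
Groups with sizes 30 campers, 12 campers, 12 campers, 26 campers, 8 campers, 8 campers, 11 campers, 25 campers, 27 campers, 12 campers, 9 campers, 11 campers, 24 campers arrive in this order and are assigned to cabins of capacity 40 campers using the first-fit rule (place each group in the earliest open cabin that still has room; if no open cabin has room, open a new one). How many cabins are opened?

  30 → cabin 1 (new)  [load 30/40]
  12 → cabin 2 (new)  [load 12/40]
  12 → cabin 2  [load 24/40]
  26 → cabin 3 (new)  [load 26/40]
  8 → cabin 1  [load 38/40]
  8 → cabin 2  [load 32/40]
  11 → cabin 3  [load 37/40]
  25 → cabin 4 (new)  [load 25/40]
  27 → cabin 5 (new)  [load 27/40]
  12 → cabin 4  [load 37/40]
  9 → cabin 5  [load 36/40]
  11 → cabin 6 (new)  [load 11/40]
  24 → cabin 6  [load 35/40]
6 cabins opened.

6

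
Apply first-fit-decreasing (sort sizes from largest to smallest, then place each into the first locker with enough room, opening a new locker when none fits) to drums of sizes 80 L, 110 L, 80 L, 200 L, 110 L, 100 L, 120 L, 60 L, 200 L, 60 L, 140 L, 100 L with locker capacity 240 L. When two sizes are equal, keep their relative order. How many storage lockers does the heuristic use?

Sorted descending: 200, 200, 140, 120, 110, 110, 100, 100, 80, 80, 60, 60.
  200 → locker 1 (new)  [load 200/240]
  200 → locker 2 (new)  [load 200/240]
  140 → locker 3 (new)  [load 140/240]
  120 → locker 4 (new)  [load 120/240]
  110 → locker 4  [load 230/240]
  110 → locker 5 (new)  [load 110/240]
  100 → locker 3  [load 240/240]
  100 → locker 5  [load 210/240]
  80 → locker 6 (new)  [load 80/240]
  80 → locker 6  [load 160/240]
  60 → locker 6  [load 220/240]
  60 → locker 7 (new)  [load 60/240]
7 storage lockers opened.

7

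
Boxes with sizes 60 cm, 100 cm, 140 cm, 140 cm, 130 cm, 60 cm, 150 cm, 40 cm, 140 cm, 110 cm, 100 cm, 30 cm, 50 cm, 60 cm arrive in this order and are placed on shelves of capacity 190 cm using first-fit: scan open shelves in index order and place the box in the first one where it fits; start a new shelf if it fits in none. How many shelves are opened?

  60 → shelf 1 (new)  [load 60/190]
  100 → shelf 1  [load 160/190]
  140 → shelf 2 (new)  [load 140/190]
  140 → shelf 3 (new)  [load 140/190]
  130 → shelf 4 (new)  [load 130/190]
  60 → shelf 4  [load 190/190]
  150 → shelf 5 (new)  [load 150/190]
  40 → shelf 2  [load 180/190]
  140 → shelf 6 (new)  [load 140/190]
  110 → shelf 7 (new)  [load 110/190]
  100 → shelf 8 (new)  [load 100/190]
  30 → shelf 1  [load 190/190]
  50 → shelf 3  [load 190/190]
  60 → shelf 7  [load 170/190]
8 shelves opened.

8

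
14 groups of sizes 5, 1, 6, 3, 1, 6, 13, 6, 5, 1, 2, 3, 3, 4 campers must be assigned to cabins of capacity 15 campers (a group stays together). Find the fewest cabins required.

4

Total = 13 + 6 + 6 + 6 + 5 + 5 + 4 + 3 + 3 + 3 + 2 + 1 + 1 + 1 = 59 campers.
Lower bound: ⌈59/15⌉ = 4 cabins.
A packing using 4 cabins:
  cabin 1: 13 + 2 = 15
  cabin 2: 6 + 6 + 3 = 15
  cabin 3: 6 + 5 + 4 = 15
  cabin 4: 5 + 3 + 3 + 1 + 1 + 1 = 14
This matches the lower bound, so 4 is optimal.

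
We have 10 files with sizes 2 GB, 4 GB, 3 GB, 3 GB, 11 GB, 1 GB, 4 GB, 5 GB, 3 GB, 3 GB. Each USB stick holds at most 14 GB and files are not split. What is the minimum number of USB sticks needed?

3

Total = 11 + 5 + 4 + 4 + 3 + 3 + 3 + 3 + 2 + 1 = 39 GB.
Lower bound: ⌈39/14⌉ = 3 USB sticks.
A packing using 3 USB sticks:
  USB stick 1: 11 + 3 = 14
  USB stick 2: 5 + 4 + 4 + 1 = 14
  USB stick 3: 3 + 3 + 3 + 2 = 11
This matches the lower bound, so 3 is optimal.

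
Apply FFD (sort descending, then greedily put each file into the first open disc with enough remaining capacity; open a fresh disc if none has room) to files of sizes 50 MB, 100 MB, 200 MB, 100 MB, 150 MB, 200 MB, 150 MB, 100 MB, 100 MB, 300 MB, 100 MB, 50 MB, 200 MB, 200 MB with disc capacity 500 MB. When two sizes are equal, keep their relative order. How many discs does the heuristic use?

Sorted descending: 300, 200, 200, 200, 200, 150, 150, 100, 100, 100, 100, 100, 50, 50.
  300 → disc 1 (new)  [load 300/500]
  200 → disc 1  [load 500/500]
  200 → disc 2 (new)  [load 200/500]
  200 → disc 2  [load 400/500]
  200 → disc 3 (new)  [load 200/500]
  150 → disc 3  [load 350/500]
  150 → disc 3  [load 500/500]
  100 → disc 2  [load 500/500]
  100 → disc 4 (new)  [load 100/500]
  100 → disc 4  [load 200/500]
  100 → disc 4  [load 300/500]
  100 → disc 4  [load 400/500]
  50 → disc 4  [load 450/500]
  50 → disc 4  [load 500/500]
4 discs opened.

4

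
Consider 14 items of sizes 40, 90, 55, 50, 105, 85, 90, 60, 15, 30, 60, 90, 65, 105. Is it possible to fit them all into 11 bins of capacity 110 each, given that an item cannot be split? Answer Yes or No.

A valid assignment using 10 bins:
  bin 1: 105 = 105
  bin 2: 105 = 105
  bin 3: 90 + 15 = 105
  bin 4: 90 = 90
  bin 5: 90 = 90
  bin 6: 85 = 85
  bin 7: 65 + 40 = 105
  bin 8: 60 + 50 = 110
  bin 9: 60 + 30 = 90
  bin 10: 55 = 55
That uses only 10 ≤ 11, so 11 bins are enough.

Yes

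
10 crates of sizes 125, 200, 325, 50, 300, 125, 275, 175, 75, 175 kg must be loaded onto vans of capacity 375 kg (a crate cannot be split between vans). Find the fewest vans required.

Total = 325 + 300 + 275 + 200 + 175 + 175 + 125 + 125 + 75 + 50 = 1825 kg.
Lower bound: ⌈1825/375⌉ = 5 vans.
A packing using 6 vans:
  van 1: 325 + 50 = 375
  van 2: 300 + 75 = 375
  van 3: 275 = 275
  van 4: 200 + 175 = 375
  van 5: 175 + 125 = 300
  van 6: 125 = 125
No arrangement into 5 vans stays within capacity, so 6 is optimal.

6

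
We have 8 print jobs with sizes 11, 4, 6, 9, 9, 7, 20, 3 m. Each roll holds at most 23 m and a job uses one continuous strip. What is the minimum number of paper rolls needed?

4

Total = 20 + 11 + 9 + 9 + 7 + 6 + 4 + 3 = 69 m.
Lower bound: ⌈69/23⌉ = 3 paper rolls.
A packing using 4 paper rolls:
  roll 1: 20 + 3 = 23
  roll 2: 11 + 9 = 20
  roll 3: 9 + 7 + 6 = 22
  roll 4: 4 = 4
No arrangement into 3 paper rolls stays within capacity, so 4 is optimal.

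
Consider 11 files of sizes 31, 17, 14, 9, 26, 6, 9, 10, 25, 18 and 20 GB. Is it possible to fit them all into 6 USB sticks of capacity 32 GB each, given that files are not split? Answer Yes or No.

No

Total = 185 GB; ⌈185/32⌉ = 6.
The bound of 6 does not rule out 6, but exhaustive search shows no assignment into 6 USB sticks of capacity 32 GB exists — the minimum is 7.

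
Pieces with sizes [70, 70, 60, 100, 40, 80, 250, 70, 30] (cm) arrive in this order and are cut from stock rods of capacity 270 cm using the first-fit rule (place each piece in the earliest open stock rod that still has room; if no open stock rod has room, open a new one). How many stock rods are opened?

3

  70 → stock rod 1 (new)  [load 70/270]
  70 → stock rod 1  [load 140/270]
  60 → stock rod 1  [load 200/270]
  100 → stock rod 2 (new)  [load 100/270]
  40 → stock rod 1  [load 240/270]
  80 → stock rod 2  [load 180/270]
  250 → stock rod 3 (new)  [load 250/270]
  70 → stock rod 2  [load 250/270]
  30 → stock rod 1  [load 270/270]
3 stock rods opened.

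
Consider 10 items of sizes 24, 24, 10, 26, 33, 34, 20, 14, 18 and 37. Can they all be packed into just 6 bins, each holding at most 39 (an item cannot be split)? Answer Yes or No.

Total = 240; ⌈240/39⌉ = 7.
At least 7 bins are required, but only 6 are allowed.

No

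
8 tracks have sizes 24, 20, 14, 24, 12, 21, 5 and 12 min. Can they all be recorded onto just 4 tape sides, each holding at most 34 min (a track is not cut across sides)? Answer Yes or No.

Total = 132 min; ⌈132/34⌉ = 4.
The bound of 4 does not rule out 4, but exhaustive search shows no assignment into 4 tape sides of capacity 34 min exists — the minimum is 5.

No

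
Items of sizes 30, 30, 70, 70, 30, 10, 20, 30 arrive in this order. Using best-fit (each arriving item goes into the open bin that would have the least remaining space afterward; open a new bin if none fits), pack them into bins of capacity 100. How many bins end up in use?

3

  30 → bin 1 (new)  [load 30/100]
  30 → bin 1  [load 60/100]
  70 → bin 2 (new)  [load 70/100]
  70 → bin 3 (new)  [load 70/100]
  30 → bin 2  [load 100/100]
  10 → bin 3  [load 80/100]
  20 → bin 3  [load 100/100]
  30 → bin 1  [load 90/100]
3 bins opened.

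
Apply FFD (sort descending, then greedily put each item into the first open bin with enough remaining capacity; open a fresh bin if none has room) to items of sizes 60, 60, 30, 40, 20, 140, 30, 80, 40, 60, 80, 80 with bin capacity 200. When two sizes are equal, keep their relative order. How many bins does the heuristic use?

4

Sorted descending: 140, 80, 80, 80, 60, 60, 60, 40, 40, 30, 30, 20.
  140 → bin 1 (new)  [load 140/200]
  80 → bin 2 (new)  [load 80/200]
  80 → bin 2  [load 160/200]
  80 → bin 3 (new)  [load 80/200]
  60 → bin 1  [load 200/200]
  60 → bin 3  [load 140/200]
  60 → bin 3  [load 200/200]
  40 → bin 2  [load 200/200]
  40 → bin 4 (new)  [load 40/200]
  30 → bin 4  [load 70/200]
  30 → bin 4  [load 100/200]
  20 → bin 4  [load 120/200]
4 bins opened.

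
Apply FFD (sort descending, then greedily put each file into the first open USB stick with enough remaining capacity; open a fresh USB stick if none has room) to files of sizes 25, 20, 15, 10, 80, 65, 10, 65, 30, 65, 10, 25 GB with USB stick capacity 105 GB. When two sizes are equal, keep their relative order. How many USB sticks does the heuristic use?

Sorted descending: 80, 65, 65, 65, 30, 25, 25, 20, 15, 10, 10, 10.
  80 → USB stick 1 (new)  [load 80/105]
  65 → USB stick 2 (new)  [load 65/105]
  65 → USB stick 3 (new)  [load 65/105]
  65 → USB stick 4 (new)  [load 65/105]
  30 → USB stick 2  [load 95/105]
  25 → USB stick 1  [load 105/105]
  25 → USB stick 3  [load 90/105]
  20 → USB stick 4  [load 85/105]
  15 → USB stick 3  [load 105/105]
  10 → USB stick 2  [load 105/105]
  10 → USB stick 4  [load 95/105]
  10 → USB stick 4  [load 105/105]
4 USB sticks opened.

4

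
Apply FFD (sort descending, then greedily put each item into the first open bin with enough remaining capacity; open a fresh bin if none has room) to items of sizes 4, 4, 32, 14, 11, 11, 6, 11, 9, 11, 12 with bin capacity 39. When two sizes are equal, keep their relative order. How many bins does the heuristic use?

4

Sorted descending: 32, 14, 12, 11, 11, 11, 11, 9, 6, 4, 4.
  32 → bin 1 (new)  [load 32/39]
  14 → bin 2 (new)  [load 14/39]
  12 → bin 2  [load 26/39]
  11 → bin 2  [load 37/39]
  11 → bin 3 (new)  [load 11/39]
  11 → bin 3  [load 22/39]
  11 → bin 3  [load 33/39]
  9 → bin 4 (new)  [load 9/39]
  6 → bin 1  [load 38/39]
  4 → bin 3  [load 37/39]
  4 → bin 4  [load 13/39]
4 bins opened.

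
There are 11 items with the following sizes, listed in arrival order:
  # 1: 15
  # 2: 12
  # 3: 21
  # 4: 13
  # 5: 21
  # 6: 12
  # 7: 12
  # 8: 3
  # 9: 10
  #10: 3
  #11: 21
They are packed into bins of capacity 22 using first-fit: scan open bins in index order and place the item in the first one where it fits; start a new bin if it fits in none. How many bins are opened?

  15 → bin 1 (new)  [load 15/22]
  12 → bin 2 (new)  [load 12/22]
  21 → bin 3 (new)  [load 21/22]
  13 → bin 4 (new)  [load 13/22]
  21 → bin 5 (new)  [load 21/22]
  12 → bin 6 (new)  [load 12/22]
  12 → bin 7 (new)  [load 12/22]
  3 → bin 1  [load 18/22]
  10 → bin 2  [load 22/22]
  3 → bin 1  [load 21/22]
  21 → bin 8 (new)  [load 21/22]
8 bins opened.

8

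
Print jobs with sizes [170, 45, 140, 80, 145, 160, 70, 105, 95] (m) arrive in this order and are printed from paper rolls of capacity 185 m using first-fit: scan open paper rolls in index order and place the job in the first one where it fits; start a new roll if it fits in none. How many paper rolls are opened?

  170 → roll 1 (new)  [load 170/185]
  45 → roll 2 (new)  [load 45/185]
  140 → roll 2  [load 185/185]
  80 → roll 3 (new)  [load 80/185]
  145 → roll 4 (new)  [load 145/185]
  160 → roll 5 (new)  [load 160/185]
  70 → roll 3  [load 150/185]
  105 → roll 6 (new)  [load 105/185]
  95 → roll 7 (new)  [load 95/185]
7 paper rolls opened.

7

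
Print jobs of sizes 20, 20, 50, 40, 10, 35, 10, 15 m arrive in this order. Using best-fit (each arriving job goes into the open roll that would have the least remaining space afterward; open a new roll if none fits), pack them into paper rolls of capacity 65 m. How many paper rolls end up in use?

4

  20 → roll 1 (new)  [load 20/65]
  20 → roll 1  [load 40/65]
  50 → roll 2 (new)  [load 50/65]
  40 → roll 3 (new)  [load 40/65]
  10 → roll 2  [load 60/65]
  35 → roll 4 (new)  [load 35/65]
  10 → roll 1  [load 50/65]
  15 → roll 1  [load 65/65]
4 paper rolls opened.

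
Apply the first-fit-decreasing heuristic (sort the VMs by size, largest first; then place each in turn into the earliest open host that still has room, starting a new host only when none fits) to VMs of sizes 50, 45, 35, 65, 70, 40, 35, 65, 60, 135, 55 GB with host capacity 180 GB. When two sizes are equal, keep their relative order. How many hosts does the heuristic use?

4

Sorted descending: 135, 70, 65, 65, 60, 55, 50, 45, 40, 35, 35.
  135 → host 1 (new)  [load 135/180]
  70 → host 2 (new)  [load 70/180]
  65 → host 2  [load 135/180]
  65 → host 3 (new)  [load 65/180]
  60 → host 3  [load 125/180]
  55 → host 3  [load 180/180]
  50 → host 4 (new)  [load 50/180]
  45 → host 1  [load 180/180]
  40 → host 2  [load 175/180]
  35 → host 4  [load 85/180]
  35 → host 4  [load 120/180]
4 hosts opened.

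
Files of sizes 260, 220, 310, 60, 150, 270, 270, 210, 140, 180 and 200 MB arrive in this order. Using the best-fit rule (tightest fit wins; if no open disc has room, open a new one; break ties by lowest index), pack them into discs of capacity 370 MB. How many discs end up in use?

  260 → disc 1 (new)  [load 260/370]
  220 → disc 2 (new)  [load 220/370]
  310 → disc 3 (new)  [load 310/370]
  60 → disc 3  [load 370/370]
  150 → disc 2  [load 370/370]
  270 → disc 4 (new)  [load 270/370]
  270 → disc 5 (new)  [load 270/370]
  210 → disc 6 (new)  [load 210/370]
  140 → disc 6  [load 350/370]
  180 → disc 7 (new)  [load 180/370]
  200 → disc 8 (new)  [load 200/370]
8 discs opened.

8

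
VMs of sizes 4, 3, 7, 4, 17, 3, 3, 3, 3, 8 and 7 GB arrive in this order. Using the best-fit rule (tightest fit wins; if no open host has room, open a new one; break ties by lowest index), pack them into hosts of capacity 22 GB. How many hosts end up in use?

3

  4 → host 1 (new)  [load 4/22]
  3 → host 1  [load 7/22]
  7 → host 1  [load 14/22]
  4 → host 1  [load 18/22]
  17 → host 2 (new)  [load 17/22]
  3 → host 1  [load 21/22]
  3 → host 2  [load 20/22]
  3 → host 3 (new)  [load 3/22]
  3 → host 3  [load 6/22]
  8 → host 3  [load 14/22]
  7 → host 3  [load 21/22]
3 hosts opened.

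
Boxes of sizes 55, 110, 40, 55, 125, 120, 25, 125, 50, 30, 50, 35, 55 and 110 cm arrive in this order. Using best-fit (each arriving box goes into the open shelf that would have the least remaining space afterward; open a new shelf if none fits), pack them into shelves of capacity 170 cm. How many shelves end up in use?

7

  55 → shelf 1 (new)  [load 55/170]
  110 → shelf 1  [load 165/170]
  40 → shelf 2 (new)  [load 40/170]
  55 → shelf 2  [load 95/170]
  125 → shelf 3 (new)  [load 125/170]
  120 → shelf 4 (new)  [load 120/170]
  25 → shelf 3  [load 150/170]
  125 → shelf 5 (new)  [load 125/170]
  50 → shelf 4  [load 170/170]
  30 → shelf 5  [load 155/170]
  50 → shelf 2  [load 145/170]
  35 → shelf 6 (new)  [load 35/170]
  55 → shelf 6  [load 90/170]
  110 → shelf 7 (new)  [load 110/170]
7 shelves opened.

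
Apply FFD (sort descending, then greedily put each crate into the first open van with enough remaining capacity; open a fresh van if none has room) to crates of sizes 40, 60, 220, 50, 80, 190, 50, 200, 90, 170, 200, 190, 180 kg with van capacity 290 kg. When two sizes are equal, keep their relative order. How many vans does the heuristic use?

7

Sorted descending: 220, 200, 200, 190, 190, 180, 170, 90, 80, 60, 50, 50, 40.
  220 → van 1 (new)  [load 220/290]
  200 → van 2 (new)  [load 200/290]
  200 → van 3 (new)  [load 200/290]
  190 → van 4 (new)  [load 190/290]
  190 → van 5 (new)  [load 190/290]
  180 → van 6 (new)  [load 180/290]
  170 → van 7 (new)  [load 170/290]
  90 → van 2  [load 290/290]
  80 → van 3  [load 280/290]
  60 → van 1  [load 280/290]
  50 → van 4  [load 240/290]
  50 → van 4  [load 290/290]
  40 → van 5  [load 230/290]
7 vans opened.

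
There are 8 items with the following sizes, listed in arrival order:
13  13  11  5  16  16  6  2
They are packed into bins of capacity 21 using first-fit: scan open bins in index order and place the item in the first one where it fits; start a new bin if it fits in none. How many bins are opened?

  13 → bin 1 (new)  [load 13/21]
  13 → bin 2 (new)  [load 13/21]
  11 → bin 3 (new)  [load 11/21]
  5 → bin 1  [load 18/21]
  16 → bin 4 (new)  [load 16/21]
  16 → bin 5 (new)  [load 16/21]
  6 → bin 2  [load 19/21]
  2 → bin 1  [load 20/21]
5 bins opened.

5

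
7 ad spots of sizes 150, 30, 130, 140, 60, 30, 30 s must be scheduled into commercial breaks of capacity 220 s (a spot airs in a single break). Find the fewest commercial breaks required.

3

Total = 150 + 140 + 130 + 60 + 30 + 30 + 30 = 570 s.
Lower bound: ⌈570/220⌉ = 3 commercial breaks.
A packing using 3 commercial breaks:
  break 1: 150 + 60 = 210
  break 2: 140 + 30 + 30 = 200
  break 3: 130 + 30 = 160
This matches the lower bound, so 3 is optimal.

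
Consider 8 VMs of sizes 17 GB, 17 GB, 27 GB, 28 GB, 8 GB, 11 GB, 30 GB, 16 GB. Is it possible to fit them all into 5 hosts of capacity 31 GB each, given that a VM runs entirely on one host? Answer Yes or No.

Total = 154 GB; ⌈154/31⌉ = 5.
6 VMs each exceed half the capacity and cannot share a host, forcing at least 6 hosts.
At least 6 hosts are required, but only 5 are allowed.

No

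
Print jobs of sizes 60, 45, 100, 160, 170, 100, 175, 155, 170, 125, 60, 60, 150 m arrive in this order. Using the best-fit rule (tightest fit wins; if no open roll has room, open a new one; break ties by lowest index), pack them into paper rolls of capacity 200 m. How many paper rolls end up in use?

  60 → roll 1 (new)  [load 60/200]
  45 → roll 1  [load 105/200]
  100 → roll 2 (new)  [load 100/200]
  160 → roll 3 (new)  [load 160/200]
  170 → roll 4 (new)  [load 170/200]
  100 → roll 2  [load 200/200]
  175 → roll 5 (new)  [load 175/200]
  155 → roll 6 (new)  [load 155/200]
  170 → roll 7 (new)  [load 170/200]
  125 → roll 8 (new)  [load 125/200]
  60 → roll 8  [load 185/200]
  60 → roll 1  [load 165/200]
  150 → roll 9 (new)  [load 150/200]
9 paper rolls opened.

9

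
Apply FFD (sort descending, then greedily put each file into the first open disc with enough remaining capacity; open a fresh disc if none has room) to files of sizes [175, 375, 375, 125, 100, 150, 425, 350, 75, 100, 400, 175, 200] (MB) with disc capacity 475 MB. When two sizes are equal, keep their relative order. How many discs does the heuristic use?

7

Sorted descending: 425, 400, 375, 375, 350, 200, 175, 175, 150, 125, 100, 100, 75.
  425 → disc 1 (new)  [load 425/475]
  400 → disc 2 (new)  [load 400/475]
  375 → disc 3 (new)  [load 375/475]
  375 → disc 4 (new)  [load 375/475]
  350 → disc 5 (new)  [load 350/475]
  200 → disc 6 (new)  [load 200/475]
  175 → disc 6  [load 375/475]
  175 → disc 7 (new)  [load 175/475]
  150 → disc 7  [load 325/475]
  125 → disc 5  [load 475/475]
  100 → disc 3  [load 475/475]
  100 → disc 4  [load 475/475]
  75 → disc 2  [load 475/475]
7 discs opened.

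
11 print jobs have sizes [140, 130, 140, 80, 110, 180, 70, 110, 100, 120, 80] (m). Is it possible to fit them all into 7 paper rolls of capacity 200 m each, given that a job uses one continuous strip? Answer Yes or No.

No

Total = 1260 m; ⌈1260/200⌉ = 7.
The bound of 7 does not rule out 7, but exhaustive search shows no assignment into 7 paper rolls of capacity 200 m exists — the minimum is 8.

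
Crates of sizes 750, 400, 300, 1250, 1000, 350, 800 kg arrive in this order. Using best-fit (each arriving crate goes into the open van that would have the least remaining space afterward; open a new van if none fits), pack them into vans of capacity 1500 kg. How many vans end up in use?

  750 → van 1 (new)  [load 750/1500]
  400 → van 1  [load 1150/1500]
  300 → van 1  [load 1450/1500]
  1250 → van 2 (new)  [load 1250/1500]
  1000 → van 3 (new)  [load 1000/1500]
  350 → van 3  [load 1350/1500]
  800 → van 4 (new)  [load 800/1500]
4 vans opened.

4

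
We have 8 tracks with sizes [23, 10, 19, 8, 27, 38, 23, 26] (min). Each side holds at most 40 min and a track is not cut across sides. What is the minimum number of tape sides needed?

Total = 38 + 27 + 26 + 23 + 23 + 19 + 10 + 8 = 174 min.
Lower bound: ⌈174/40⌉ = 5 tape sides.
A packing using 6 tape sides:
  side 1: 38 = 38
  side 2: 27 + 10 = 37
  side 3: 26 + 8 = 34
  side 4: 23 = 23
  side 5: 23 = 23
  side 6: 19 = 19
No arrangement into 5 tape sides stays within capacity, so 6 is optimal.

6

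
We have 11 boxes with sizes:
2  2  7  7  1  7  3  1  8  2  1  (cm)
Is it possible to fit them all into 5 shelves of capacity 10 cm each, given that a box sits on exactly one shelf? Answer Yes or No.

Yes

A valid assignment using 5 shelves:
  shelf 1: 8 + 2 = 10
  shelf 2: 7 + 3 = 10
  shelf 3: 7 + 2 + 1 = 10
  shelf 4: 7 + 2 + 1 = 10
  shelf 5: 1 = 1
Every load is within 10 cm, so 5 shelves suffice.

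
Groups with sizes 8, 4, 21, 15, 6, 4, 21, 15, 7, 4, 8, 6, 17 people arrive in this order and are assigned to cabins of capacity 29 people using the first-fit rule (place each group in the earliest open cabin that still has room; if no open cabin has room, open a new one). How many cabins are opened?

5

  8 → cabin 1 (new)  [load 8/29]
  4 → cabin 1  [load 12/29]
  21 → cabin 2 (new)  [load 21/29]
  15 → cabin 1  [load 27/29]
  6 → cabin 2  [load 27/29]
  4 → cabin 3 (new)  [load 4/29]
  21 → cabin 3  [load 25/29]
  15 → cabin 4 (new)  [load 15/29]
  7 → cabin 4  [load 22/29]
  4 → cabin 3  [load 29/29]
  8 → cabin 5 (new)  [load 8/29]
  6 → cabin 4  [load 28/29]
  17 → cabin 5  [load 25/29]
5 cabins opened.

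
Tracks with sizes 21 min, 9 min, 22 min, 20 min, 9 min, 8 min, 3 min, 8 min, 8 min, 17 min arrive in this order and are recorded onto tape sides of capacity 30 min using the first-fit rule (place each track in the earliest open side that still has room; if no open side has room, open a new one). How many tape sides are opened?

  21 → side 1 (new)  [load 21/30]
  9 → side 1  [load 30/30]
  22 → side 2 (new)  [load 22/30]
  20 → side 3 (new)  [load 20/30]
  9 → side 3  [load 29/30]
  8 → side 2  [load 30/30]
  3 → side 4 (new)  [load 3/30]
  8 → side 4  [load 11/30]
  8 → side 4  [load 19/30]
  17 → side 5 (new)  [load 17/30]
5 tape sides opened.

5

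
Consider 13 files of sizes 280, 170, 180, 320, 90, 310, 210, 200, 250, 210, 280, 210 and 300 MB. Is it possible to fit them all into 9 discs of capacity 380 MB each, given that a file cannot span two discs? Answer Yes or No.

No

Total = 3010 MB; ⌈3010/380⌉ = 8.
10 files each exceed half the capacity and cannot share a disc, forcing at least 10 discs.
At least 10 discs are required, but only 9 are allowed.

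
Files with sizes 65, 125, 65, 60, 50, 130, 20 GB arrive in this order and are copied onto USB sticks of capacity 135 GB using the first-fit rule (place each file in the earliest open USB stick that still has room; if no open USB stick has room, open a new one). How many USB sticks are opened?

  65 → USB stick 1 (new)  [load 65/135]
  125 → USB stick 2 (new)  [load 125/135]
  65 → USB stick 1  [load 130/135]
  60 → USB stick 3 (new)  [load 60/135]
  50 → USB stick 3  [load 110/135]
  130 → USB stick 4 (new)  [load 130/135]
  20 → USB stick 3  [load 130/135]
4 USB sticks opened.

4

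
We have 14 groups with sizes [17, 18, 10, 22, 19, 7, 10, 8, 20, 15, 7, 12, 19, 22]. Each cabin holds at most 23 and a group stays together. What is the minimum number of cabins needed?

Total = 22 + 22 + 20 + 19 + 19 + 18 + 17 + 15 + 12 + 10 + 10 + 8 + 7 + 7 = 206.
Lower bound: ⌈206/23⌉ = 9 cabins.
A packing using 11 cabins:
  cabin 1: 22 = 22
  cabin 2: 22 = 22
  cabin 3: 20 = 20
  cabin 4: 19 = 19
  cabin 5: 19 = 19
  cabin 6: 18 = 18
  cabin 7: 17 = 17
  cabin 8: 15 + 8 = 23
  cabin 9: 12 + 10 = 22
  cabin 10: 10 + 7 = 17
  cabin 11: 7 = 7
No arrangement into 10 cabins stays within capacity, so 11 is optimal.

11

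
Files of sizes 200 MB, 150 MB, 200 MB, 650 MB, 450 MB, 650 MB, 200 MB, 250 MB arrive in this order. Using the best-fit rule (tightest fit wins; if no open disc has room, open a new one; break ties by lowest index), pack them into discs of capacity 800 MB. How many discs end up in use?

  200 → disc 1 (new)  [load 200/800]
  150 → disc 1  [load 350/800]
  200 → disc 1  [load 550/800]
  650 → disc 2 (new)  [load 650/800]
  450 → disc 3 (new)  [load 450/800]
  650 → disc 4 (new)  [load 650/800]
  200 → disc 1  [load 750/800]
  250 → disc 3  [load 700/800]
4 discs opened.

4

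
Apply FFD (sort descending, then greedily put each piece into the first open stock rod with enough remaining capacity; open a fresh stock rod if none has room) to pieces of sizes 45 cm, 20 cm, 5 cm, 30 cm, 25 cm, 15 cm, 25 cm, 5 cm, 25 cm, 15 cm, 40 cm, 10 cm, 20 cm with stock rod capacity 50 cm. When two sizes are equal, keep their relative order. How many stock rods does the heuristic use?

Sorted descending: 45, 40, 30, 25, 25, 25, 20, 20, 15, 15, 10, 5, 5.
  45 → stock rod 1 (new)  [load 45/50]
  40 → stock rod 2 (new)  [load 40/50]
  30 → stock rod 3 (new)  [load 30/50]
  25 → stock rod 4 (new)  [load 25/50]
  25 → stock rod 4  [load 50/50]
  25 → stock rod 5 (new)  [load 25/50]
  20 → stock rod 3  [load 50/50]
  20 → stock rod 5  [load 45/50]
  15 → stock rod 6 (new)  [load 15/50]
  15 → stock rod 6  [load 30/50]
  10 → stock rod 2  [load 50/50]
  5 → stock rod 1  [load 50/50]
  5 → stock rod 5  [load 50/50]
6 stock rods opened.

6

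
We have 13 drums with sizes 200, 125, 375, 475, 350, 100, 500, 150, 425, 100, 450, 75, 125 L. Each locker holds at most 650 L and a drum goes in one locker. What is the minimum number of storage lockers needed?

Total = 500 + 475 + 450 + 425 + 375 + 350 + 200 + 150 + 125 + 125 + 100 + 100 + 75 = 3450 L.
Lower bound: ⌈3450/650⌉ = 6 storage lockers.
A packing using 6 storage lockers:
  locker 1: 500 + 150 = 650
  locker 2: 475 + 125 = 600
  locker 3: 450 + 200 = 650
  locker 4: 425 + 125 + 100 = 650
  locker 5: 375 + 100 + 75 = 550
  locker 6: 350 = 350
This matches the lower bound, so 6 is optimal.

6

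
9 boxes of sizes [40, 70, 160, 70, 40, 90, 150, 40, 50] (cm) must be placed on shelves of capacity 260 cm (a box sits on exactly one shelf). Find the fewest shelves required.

Total = 160 + 150 + 90 + 70 + 70 + 50 + 40 + 40 + 40 = 710 cm.
Lower bound: ⌈710/260⌉ = 3 shelves.
A packing using 3 shelves:
  shelf 1: 160 + 90 = 250
  shelf 2: 150 + 70 + 40 = 260
  shelf 3: 70 + 50 + 40 + 40 = 200
This matches the lower bound, so 3 is optimal.

3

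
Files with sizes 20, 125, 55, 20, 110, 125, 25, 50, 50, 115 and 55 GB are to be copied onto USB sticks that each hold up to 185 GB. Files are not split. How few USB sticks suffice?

5

Total = 125 + 125 + 115 + 110 + 55 + 55 + 50 + 50 + 25 + 20 + 20 = 750 GB.
Lower bound: ⌈750/185⌉ = 5 USB sticks.
A packing using 5 USB sticks:
  USB stick 1: 125 + 55 = 180
  USB stick 2: 125 + 55 = 180
  USB stick 3: 115 + 50 + 20 = 185
  USB stick 4: 110 + 50 + 25 = 185
  USB stick 5: 20 = 20
This matches the lower bound, so 5 is optimal.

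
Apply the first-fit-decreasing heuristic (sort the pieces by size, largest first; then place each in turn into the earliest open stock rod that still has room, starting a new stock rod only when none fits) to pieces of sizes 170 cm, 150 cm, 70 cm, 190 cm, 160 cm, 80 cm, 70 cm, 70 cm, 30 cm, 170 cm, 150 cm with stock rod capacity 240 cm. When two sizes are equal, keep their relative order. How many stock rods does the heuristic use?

Sorted descending: 190, 170, 170, 160, 150, 150, 80, 70, 70, 70, 30.
  190 → stock rod 1 (new)  [load 190/240]
  170 → stock rod 2 (new)  [load 170/240]
  170 → stock rod 3 (new)  [load 170/240]
  160 → stock rod 4 (new)  [load 160/240]
  150 → stock rod 5 (new)  [load 150/240]
  150 → stock rod 6 (new)  [load 150/240]
  80 → stock rod 4  [load 240/240]
  70 → stock rod 2  [load 240/240]
  70 → stock rod 3  [load 240/240]
  70 → stock rod 5  [load 220/240]
  30 → stock rod 1  [load 220/240]
6 stock rods opened.

6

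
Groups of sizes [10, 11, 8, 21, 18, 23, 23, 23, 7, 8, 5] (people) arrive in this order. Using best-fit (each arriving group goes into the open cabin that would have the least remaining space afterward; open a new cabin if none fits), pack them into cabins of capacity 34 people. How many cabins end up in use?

  10 → cabin 1 (new)  [load 10/34]
  11 → cabin 1  [load 21/34]
  8 → cabin 1  [load 29/34]
  21 → cabin 2 (new)  [load 21/34]
  18 → cabin 3 (new)  [load 18/34]
  23 → cabin 4 (new)  [load 23/34]
  23 → cabin 5 (new)  [load 23/34]
  23 → cabin 6 (new)  [load 23/34]
  7 → cabin 4  [load 30/34]
  8 → cabin 5  [load 31/34]
  5 → cabin 1  [load 34/34]
6 cabins opened.

6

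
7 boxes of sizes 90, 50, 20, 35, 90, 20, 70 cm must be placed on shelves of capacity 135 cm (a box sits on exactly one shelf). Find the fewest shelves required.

Total = 90 + 90 + 70 + 50 + 35 + 20 + 20 = 375 cm.
Lower bound: ⌈375/135⌉ = 3 shelves.
A packing using 3 shelves:
  shelf 1: 90 + 35 = 125
  shelf 2: 90 + 20 + 20 = 130
  shelf 3: 70 + 50 = 120
This matches the lower bound, so 3 is optimal.

3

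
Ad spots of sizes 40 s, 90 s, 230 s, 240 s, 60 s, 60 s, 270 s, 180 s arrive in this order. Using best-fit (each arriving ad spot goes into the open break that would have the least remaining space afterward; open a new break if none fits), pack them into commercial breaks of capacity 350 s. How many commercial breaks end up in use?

4

  40 → break 1 (new)  [load 40/350]
  90 → break 1  [load 130/350]
  230 → break 2 (new)  [load 230/350]
  240 → break 3 (new)  [load 240/350]
  60 → break 3  [load 300/350]
  60 → break 2  [load 290/350]
  270 → break 4 (new)  [load 270/350]
  180 → break 1  [load 310/350]
4 commercial breaks opened.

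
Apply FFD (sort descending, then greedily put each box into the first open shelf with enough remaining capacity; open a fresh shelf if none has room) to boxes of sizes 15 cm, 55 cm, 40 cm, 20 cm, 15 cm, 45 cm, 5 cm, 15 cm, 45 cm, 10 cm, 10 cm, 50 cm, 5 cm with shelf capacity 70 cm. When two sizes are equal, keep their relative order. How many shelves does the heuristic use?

5

Sorted descending: 55, 50, 45, 45, 40, 20, 15, 15, 15, 10, 10, 5, 5.
  55 → shelf 1 (new)  [load 55/70]
  50 → shelf 2 (new)  [load 50/70]
  45 → shelf 3 (new)  [load 45/70]
  45 → shelf 4 (new)  [load 45/70]
  40 → shelf 5 (new)  [load 40/70]
  20 → shelf 2  [load 70/70]
  15 → shelf 1  [load 70/70]
  15 → shelf 3  [load 60/70]
  15 → shelf 4  [load 60/70]
  10 → shelf 3  [load 70/70]
  10 → shelf 4  [load 70/70]
  5 → shelf 5  [load 45/70]
  5 → shelf 5  [load 50/70]
5 shelves opened.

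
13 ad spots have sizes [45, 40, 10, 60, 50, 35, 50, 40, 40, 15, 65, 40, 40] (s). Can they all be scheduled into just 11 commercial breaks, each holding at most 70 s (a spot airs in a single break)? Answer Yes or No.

Yes

A valid assignment using 11 commercial breaks:
  break 1: 65 = 65
  break 2: 60 + 10 = 70
  break 3: 50 + 15 = 65
  break 4: 50 = 50
  break 5: 45 = 45
  break 6: 40 = 40
  break 7: 40 = 40
  break 8: 40 = 40
  break 9: 40 = 40
  break 10: 40 = 40
  break 11: 35 = 35
Every load is within 70 s, so 11 commercial breaks suffice.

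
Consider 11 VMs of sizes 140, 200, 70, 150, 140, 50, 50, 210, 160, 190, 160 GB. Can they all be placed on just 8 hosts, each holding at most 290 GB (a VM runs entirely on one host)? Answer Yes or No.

A valid assignment using 7 hosts:
  host 1: 210 + 70 = 280
  host 2: 200 + 50 = 250
  host 3: 190 + 50 = 240
  host 4: 160 = 160
  host 5: 160 = 160
  host 6: 150 + 140 = 290
  host 7: 140 = 140
That uses only 7 ≤ 8, so 8 hosts are enough.

Yes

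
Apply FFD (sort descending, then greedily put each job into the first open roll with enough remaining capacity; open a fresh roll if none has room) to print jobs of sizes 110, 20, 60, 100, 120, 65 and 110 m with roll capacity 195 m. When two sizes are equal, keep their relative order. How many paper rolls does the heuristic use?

4

Sorted descending: 120, 110, 110, 100, 65, 60, 20.
  120 → roll 1 (new)  [load 120/195]
  110 → roll 2 (new)  [load 110/195]
  110 → roll 3 (new)  [load 110/195]
  100 → roll 4 (new)  [load 100/195]
  65 → roll 1  [load 185/195]
  60 → roll 2  [load 170/195]
  20 → roll 2  [load 190/195]
4 paper rolls opened.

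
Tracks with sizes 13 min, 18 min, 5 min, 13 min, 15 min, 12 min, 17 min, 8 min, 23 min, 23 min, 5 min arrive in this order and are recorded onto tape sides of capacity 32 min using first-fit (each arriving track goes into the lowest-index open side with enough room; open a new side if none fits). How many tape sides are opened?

  13 → side 1 (new)  [load 13/32]
  18 → side 1  [load 31/32]
  5 → side 2 (new)  [load 5/32]
  13 → side 2  [load 18/32]
  15 → side 3 (new)  [load 15/32]
  12 → side 2  [load 30/32]
  17 → side 3  [load 32/32]
  8 → side 4 (new)  [load 8/32]
  23 → side 4  [load 31/32]
  23 → side 5 (new)  [load 23/32]
  5 → side 5  [load 28/32]
5 tape sides opened.

5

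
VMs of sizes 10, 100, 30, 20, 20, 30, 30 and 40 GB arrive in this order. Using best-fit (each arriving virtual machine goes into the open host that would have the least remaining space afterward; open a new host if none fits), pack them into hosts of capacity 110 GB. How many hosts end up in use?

  10 → host 1 (new)  [load 10/110]
  100 → host 1  [load 110/110]
  30 → host 2 (new)  [load 30/110]
  20 → host 2  [load 50/110]
  20 → host 2  [load 70/110]
  30 → host 2  [load 100/110]
  30 → host 3 (new)  [load 30/110]
  40 → host 3  [load 70/110]
3 hosts opened.

3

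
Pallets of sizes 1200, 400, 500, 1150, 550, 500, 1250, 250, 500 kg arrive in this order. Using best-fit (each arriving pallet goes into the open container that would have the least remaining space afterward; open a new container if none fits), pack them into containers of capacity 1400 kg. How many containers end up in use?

  1200 → container 1 (new)  [load 1200/1400]
  400 → container 2 (new)  [load 400/1400]
  500 → container 2  [load 900/1400]
  1150 → container 3 (new)  [load 1150/1400]
  550 → container 4 (new)  [load 550/1400]
  500 → container 2  [load 1400/1400]
  1250 → container 5 (new)  [load 1250/1400]
  250 → container 3  [load 1400/1400]
  500 → container 4  [load 1050/1400]
5 containers opened.

5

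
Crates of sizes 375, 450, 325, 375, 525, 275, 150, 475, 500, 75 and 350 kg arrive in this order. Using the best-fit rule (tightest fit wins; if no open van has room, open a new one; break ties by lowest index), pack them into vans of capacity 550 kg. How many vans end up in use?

  375 → van 1 (new)  [load 375/550]
  450 → van 2 (new)  [load 450/550]
  325 → van 3 (new)  [load 325/550]
  375 → van 4 (new)  [load 375/550]
  525 → van 5 (new)  [load 525/550]
  275 → van 6 (new)  [load 275/550]
  150 → van 1  [load 525/550]
  475 → van 7 (new)  [load 475/550]
  500 → van 8 (new)  [load 500/550]
  75 → van 7  [load 550/550]
  350 → van 9 (new)  [load 350/550]
9 vans opened.

9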